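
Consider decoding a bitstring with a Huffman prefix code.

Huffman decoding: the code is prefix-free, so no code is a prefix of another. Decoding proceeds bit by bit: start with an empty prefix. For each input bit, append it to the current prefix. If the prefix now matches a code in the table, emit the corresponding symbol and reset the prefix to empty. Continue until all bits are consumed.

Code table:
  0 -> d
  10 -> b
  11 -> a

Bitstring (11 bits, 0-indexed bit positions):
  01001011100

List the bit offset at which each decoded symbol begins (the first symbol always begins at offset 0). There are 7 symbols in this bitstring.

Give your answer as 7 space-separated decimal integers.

Answer: 0 1 3 4 6 8 10

Derivation:
Bit 0: prefix='0' -> emit 'd', reset
Bit 1: prefix='1' (no match yet)
Bit 2: prefix='10' -> emit 'b', reset
Bit 3: prefix='0' -> emit 'd', reset
Bit 4: prefix='1' (no match yet)
Bit 5: prefix='10' -> emit 'b', reset
Bit 6: prefix='1' (no match yet)
Bit 7: prefix='11' -> emit 'a', reset
Bit 8: prefix='1' (no match yet)
Bit 9: prefix='10' -> emit 'b', reset
Bit 10: prefix='0' -> emit 'd', reset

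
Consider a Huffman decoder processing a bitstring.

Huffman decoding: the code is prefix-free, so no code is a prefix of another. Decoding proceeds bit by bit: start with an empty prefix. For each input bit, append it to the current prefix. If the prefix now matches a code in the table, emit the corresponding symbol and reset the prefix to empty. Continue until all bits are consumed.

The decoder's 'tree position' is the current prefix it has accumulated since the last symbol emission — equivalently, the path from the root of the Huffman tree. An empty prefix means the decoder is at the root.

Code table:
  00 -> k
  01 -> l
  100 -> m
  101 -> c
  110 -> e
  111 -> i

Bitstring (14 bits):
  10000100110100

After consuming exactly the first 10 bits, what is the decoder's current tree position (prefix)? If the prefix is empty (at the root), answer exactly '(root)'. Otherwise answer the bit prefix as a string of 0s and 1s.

Answer: 11

Derivation:
Bit 0: prefix='1' (no match yet)
Bit 1: prefix='10' (no match yet)
Bit 2: prefix='100' -> emit 'm', reset
Bit 3: prefix='0' (no match yet)
Bit 4: prefix='00' -> emit 'k', reset
Bit 5: prefix='1' (no match yet)
Bit 6: prefix='10' (no match yet)
Bit 7: prefix='100' -> emit 'm', reset
Bit 8: prefix='1' (no match yet)
Bit 9: prefix='11' (no match yet)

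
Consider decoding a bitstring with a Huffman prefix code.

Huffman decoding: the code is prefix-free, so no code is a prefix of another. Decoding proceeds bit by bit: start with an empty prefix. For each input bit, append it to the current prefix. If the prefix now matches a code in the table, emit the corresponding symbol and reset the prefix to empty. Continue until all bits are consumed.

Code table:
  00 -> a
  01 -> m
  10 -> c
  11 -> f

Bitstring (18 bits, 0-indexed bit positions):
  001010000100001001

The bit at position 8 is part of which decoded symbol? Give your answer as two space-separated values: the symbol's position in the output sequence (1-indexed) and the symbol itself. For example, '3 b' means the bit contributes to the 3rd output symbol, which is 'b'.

Bit 0: prefix='0' (no match yet)
Bit 1: prefix='00' -> emit 'a', reset
Bit 2: prefix='1' (no match yet)
Bit 3: prefix='10' -> emit 'c', reset
Bit 4: prefix='1' (no match yet)
Bit 5: prefix='10' -> emit 'c', reset
Bit 6: prefix='0' (no match yet)
Bit 7: prefix='00' -> emit 'a', reset
Bit 8: prefix='0' (no match yet)
Bit 9: prefix='01' -> emit 'm', reset
Bit 10: prefix='0' (no match yet)
Bit 11: prefix='00' -> emit 'a', reset
Bit 12: prefix='0' (no match yet)

Answer: 5 m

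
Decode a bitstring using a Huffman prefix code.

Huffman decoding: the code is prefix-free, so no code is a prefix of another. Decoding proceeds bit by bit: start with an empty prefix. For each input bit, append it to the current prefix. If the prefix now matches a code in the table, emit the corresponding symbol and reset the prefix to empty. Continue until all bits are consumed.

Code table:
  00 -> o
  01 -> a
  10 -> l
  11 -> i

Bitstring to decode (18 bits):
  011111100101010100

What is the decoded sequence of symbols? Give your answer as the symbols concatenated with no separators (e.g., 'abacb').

Bit 0: prefix='0' (no match yet)
Bit 1: prefix='01' -> emit 'a', reset
Bit 2: prefix='1' (no match yet)
Bit 3: prefix='11' -> emit 'i', reset
Bit 4: prefix='1' (no match yet)
Bit 5: prefix='11' -> emit 'i', reset
Bit 6: prefix='1' (no match yet)
Bit 7: prefix='10' -> emit 'l', reset
Bit 8: prefix='0' (no match yet)
Bit 9: prefix='01' -> emit 'a', reset
Bit 10: prefix='0' (no match yet)
Bit 11: prefix='01' -> emit 'a', reset
Bit 12: prefix='0' (no match yet)
Bit 13: prefix='01' -> emit 'a', reset
Bit 14: prefix='0' (no match yet)
Bit 15: prefix='01' -> emit 'a', reset
Bit 16: prefix='0' (no match yet)
Bit 17: prefix='00' -> emit 'o', reset

Answer: aiilaaaao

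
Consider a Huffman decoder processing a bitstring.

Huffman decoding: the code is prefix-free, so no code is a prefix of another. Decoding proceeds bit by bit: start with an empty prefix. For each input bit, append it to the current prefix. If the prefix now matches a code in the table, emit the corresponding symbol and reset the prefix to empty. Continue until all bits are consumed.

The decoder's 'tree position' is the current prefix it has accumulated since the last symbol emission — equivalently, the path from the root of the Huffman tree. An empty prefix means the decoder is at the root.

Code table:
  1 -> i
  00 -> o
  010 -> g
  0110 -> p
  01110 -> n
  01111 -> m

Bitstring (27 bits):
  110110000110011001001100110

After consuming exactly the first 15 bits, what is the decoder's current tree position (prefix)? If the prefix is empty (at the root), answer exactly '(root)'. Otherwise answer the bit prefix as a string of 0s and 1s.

Bit 0: prefix='1' -> emit 'i', reset
Bit 1: prefix='1' -> emit 'i', reset
Bit 2: prefix='0' (no match yet)
Bit 3: prefix='01' (no match yet)
Bit 4: prefix='011' (no match yet)
Bit 5: prefix='0110' -> emit 'p', reset
Bit 6: prefix='0' (no match yet)
Bit 7: prefix='00' -> emit 'o', reset
Bit 8: prefix='0' (no match yet)
Bit 9: prefix='01' (no match yet)
Bit 10: prefix='011' (no match yet)
Bit 11: prefix='0110' -> emit 'p', reset
Bit 12: prefix='0' (no match yet)
Bit 13: prefix='01' (no match yet)
Bit 14: prefix='011' (no match yet)

Answer: 011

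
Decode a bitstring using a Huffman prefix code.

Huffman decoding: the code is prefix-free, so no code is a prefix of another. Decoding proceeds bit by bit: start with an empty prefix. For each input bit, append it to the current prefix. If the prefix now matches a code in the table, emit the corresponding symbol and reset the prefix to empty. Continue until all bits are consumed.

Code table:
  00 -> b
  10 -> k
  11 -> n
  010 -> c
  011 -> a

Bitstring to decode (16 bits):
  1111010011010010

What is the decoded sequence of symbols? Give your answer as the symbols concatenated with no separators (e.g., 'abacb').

Bit 0: prefix='1' (no match yet)
Bit 1: prefix='11' -> emit 'n', reset
Bit 2: prefix='1' (no match yet)
Bit 3: prefix='11' -> emit 'n', reset
Bit 4: prefix='0' (no match yet)
Bit 5: prefix='01' (no match yet)
Bit 6: prefix='010' -> emit 'c', reset
Bit 7: prefix='0' (no match yet)
Bit 8: prefix='01' (no match yet)
Bit 9: prefix='011' -> emit 'a', reset
Bit 10: prefix='0' (no match yet)
Bit 11: prefix='01' (no match yet)
Bit 12: prefix='010' -> emit 'c', reset
Bit 13: prefix='0' (no match yet)
Bit 14: prefix='01' (no match yet)
Bit 15: prefix='010' -> emit 'c', reset

Answer: nncacc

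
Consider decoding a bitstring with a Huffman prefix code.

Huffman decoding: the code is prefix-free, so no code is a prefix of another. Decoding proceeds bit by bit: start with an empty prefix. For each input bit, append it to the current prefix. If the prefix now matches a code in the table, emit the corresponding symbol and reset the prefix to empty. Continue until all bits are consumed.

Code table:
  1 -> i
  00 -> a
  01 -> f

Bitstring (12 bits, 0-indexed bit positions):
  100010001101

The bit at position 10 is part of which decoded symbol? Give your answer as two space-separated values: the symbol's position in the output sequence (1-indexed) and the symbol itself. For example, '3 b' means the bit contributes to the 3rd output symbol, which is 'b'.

Answer: 7 f

Derivation:
Bit 0: prefix='1' -> emit 'i', reset
Bit 1: prefix='0' (no match yet)
Bit 2: prefix='00' -> emit 'a', reset
Bit 3: prefix='0' (no match yet)
Bit 4: prefix='01' -> emit 'f', reset
Bit 5: prefix='0' (no match yet)
Bit 6: prefix='00' -> emit 'a', reset
Bit 7: prefix='0' (no match yet)
Bit 8: prefix='01' -> emit 'f', reset
Bit 9: prefix='1' -> emit 'i', reset
Bit 10: prefix='0' (no match yet)
Bit 11: prefix='01' -> emit 'f', reset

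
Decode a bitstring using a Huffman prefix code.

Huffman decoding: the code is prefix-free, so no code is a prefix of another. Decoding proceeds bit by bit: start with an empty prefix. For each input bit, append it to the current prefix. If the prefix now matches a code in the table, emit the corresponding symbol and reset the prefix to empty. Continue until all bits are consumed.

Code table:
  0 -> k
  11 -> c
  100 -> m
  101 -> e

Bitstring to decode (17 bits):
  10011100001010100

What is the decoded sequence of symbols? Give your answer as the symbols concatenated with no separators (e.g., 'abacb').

Bit 0: prefix='1' (no match yet)
Bit 1: prefix='10' (no match yet)
Bit 2: prefix='100' -> emit 'm', reset
Bit 3: prefix='1' (no match yet)
Bit 4: prefix='11' -> emit 'c', reset
Bit 5: prefix='1' (no match yet)
Bit 6: prefix='10' (no match yet)
Bit 7: prefix='100' -> emit 'm', reset
Bit 8: prefix='0' -> emit 'k', reset
Bit 9: prefix='0' -> emit 'k', reset
Bit 10: prefix='1' (no match yet)
Bit 11: prefix='10' (no match yet)
Bit 12: prefix='101' -> emit 'e', reset
Bit 13: prefix='0' -> emit 'k', reset
Bit 14: prefix='1' (no match yet)
Bit 15: prefix='10' (no match yet)
Bit 16: prefix='100' -> emit 'm', reset

Answer: mcmkkekm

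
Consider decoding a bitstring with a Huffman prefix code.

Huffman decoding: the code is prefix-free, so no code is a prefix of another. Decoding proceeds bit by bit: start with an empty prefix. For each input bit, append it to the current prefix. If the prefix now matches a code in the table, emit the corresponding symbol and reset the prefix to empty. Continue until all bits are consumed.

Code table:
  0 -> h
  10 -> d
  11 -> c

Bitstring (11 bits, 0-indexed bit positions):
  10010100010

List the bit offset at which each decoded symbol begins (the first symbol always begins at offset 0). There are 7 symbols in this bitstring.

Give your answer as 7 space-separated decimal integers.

Bit 0: prefix='1' (no match yet)
Bit 1: prefix='10' -> emit 'd', reset
Bit 2: prefix='0' -> emit 'h', reset
Bit 3: prefix='1' (no match yet)
Bit 4: prefix='10' -> emit 'd', reset
Bit 5: prefix='1' (no match yet)
Bit 6: prefix='10' -> emit 'd', reset
Bit 7: prefix='0' -> emit 'h', reset
Bit 8: prefix='0' -> emit 'h', reset
Bit 9: prefix='1' (no match yet)
Bit 10: prefix='10' -> emit 'd', reset

Answer: 0 2 3 5 7 8 9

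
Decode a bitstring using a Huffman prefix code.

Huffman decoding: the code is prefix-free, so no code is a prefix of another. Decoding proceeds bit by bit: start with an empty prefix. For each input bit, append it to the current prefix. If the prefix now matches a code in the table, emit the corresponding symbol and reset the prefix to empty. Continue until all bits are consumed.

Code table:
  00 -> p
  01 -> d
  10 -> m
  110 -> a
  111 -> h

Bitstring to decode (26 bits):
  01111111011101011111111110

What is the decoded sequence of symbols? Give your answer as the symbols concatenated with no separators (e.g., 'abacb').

Answer: dhhdamhhhm

Derivation:
Bit 0: prefix='0' (no match yet)
Bit 1: prefix='01' -> emit 'd', reset
Bit 2: prefix='1' (no match yet)
Bit 3: prefix='11' (no match yet)
Bit 4: prefix='111' -> emit 'h', reset
Bit 5: prefix='1' (no match yet)
Bit 6: prefix='11' (no match yet)
Bit 7: prefix='111' -> emit 'h', reset
Bit 8: prefix='0' (no match yet)
Bit 9: prefix='01' -> emit 'd', reset
Bit 10: prefix='1' (no match yet)
Bit 11: prefix='11' (no match yet)
Bit 12: prefix='110' -> emit 'a', reset
Bit 13: prefix='1' (no match yet)
Bit 14: prefix='10' -> emit 'm', reset
Bit 15: prefix='1' (no match yet)
Bit 16: prefix='11' (no match yet)
Bit 17: prefix='111' -> emit 'h', reset
Bit 18: prefix='1' (no match yet)
Bit 19: prefix='11' (no match yet)
Bit 20: prefix='111' -> emit 'h', reset
Bit 21: prefix='1' (no match yet)
Bit 22: prefix='11' (no match yet)
Bit 23: prefix='111' -> emit 'h', reset
Bit 24: prefix='1' (no match yet)
Bit 25: prefix='10' -> emit 'm', reset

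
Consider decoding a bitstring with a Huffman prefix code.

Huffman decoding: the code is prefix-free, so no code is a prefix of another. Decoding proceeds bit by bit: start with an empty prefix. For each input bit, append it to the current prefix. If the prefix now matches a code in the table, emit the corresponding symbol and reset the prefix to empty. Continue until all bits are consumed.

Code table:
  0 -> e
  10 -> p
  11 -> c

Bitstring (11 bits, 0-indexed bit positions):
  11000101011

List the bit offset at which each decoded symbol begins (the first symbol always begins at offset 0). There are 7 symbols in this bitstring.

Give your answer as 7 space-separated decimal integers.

Answer: 0 2 3 4 5 7 9

Derivation:
Bit 0: prefix='1' (no match yet)
Bit 1: prefix='11' -> emit 'c', reset
Bit 2: prefix='0' -> emit 'e', reset
Bit 3: prefix='0' -> emit 'e', reset
Bit 4: prefix='0' -> emit 'e', reset
Bit 5: prefix='1' (no match yet)
Bit 6: prefix='10' -> emit 'p', reset
Bit 7: prefix='1' (no match yet)
Bit 8: prefix='10' -> emit 'p', reset
Bit 9: prefix='1' (no match yet)
Bit 10: prefix='11' -> emit 'c', reset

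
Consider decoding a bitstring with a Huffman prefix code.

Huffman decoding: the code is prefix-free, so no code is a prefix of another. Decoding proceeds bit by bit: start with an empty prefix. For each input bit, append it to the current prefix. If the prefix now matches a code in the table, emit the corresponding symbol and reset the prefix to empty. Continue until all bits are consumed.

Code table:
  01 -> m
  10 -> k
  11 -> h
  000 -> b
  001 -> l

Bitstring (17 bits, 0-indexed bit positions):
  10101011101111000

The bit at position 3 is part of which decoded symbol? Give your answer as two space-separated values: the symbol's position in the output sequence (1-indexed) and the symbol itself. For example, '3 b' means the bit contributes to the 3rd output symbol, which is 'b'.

Bit 0: prefix='1' (no match yet)
Bit 1: prefix='10' -> emit 'k', reset
Bit 2: prefix='1' (no match yet)
Bit 3: prefix='10' -> emit 'k', reset
Bit 4: prefix='1' (no match yet)
Bit 5: prefix='10' -> emit 'k', reset
Bit 6: prefix='1' (no match yet)
Bit 7: prefix='11' -> emit 'h', reset

Answer: 2 k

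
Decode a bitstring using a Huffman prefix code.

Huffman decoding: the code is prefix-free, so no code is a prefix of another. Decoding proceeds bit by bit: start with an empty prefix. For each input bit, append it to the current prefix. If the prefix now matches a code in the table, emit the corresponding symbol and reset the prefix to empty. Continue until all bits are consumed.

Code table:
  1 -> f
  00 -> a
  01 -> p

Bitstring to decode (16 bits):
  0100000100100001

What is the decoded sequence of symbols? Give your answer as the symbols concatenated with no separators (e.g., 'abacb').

Answer: paapafaaf

Derivation:
Bit 0: prefix='0' (no match yet)
Bit 1: prefix='01' -> emit 'p', reset
Bit 2: prefix='0' (no match yet)
Bit 3: prefix='00' -> emit 'a', reset
Bit 4: prefix='0' (no match yet)
Bit 5: prefix='00' -> emit 'a', reset
Bit 6: prefix='0' (no match yet)
Bit 7: prefix='01' -> emit 'p', reset
Bit 8: prefix='0' (no match yet)
Bit 9: prefix='00' -> emit 'a', reset
Bit 10: prefix='1' -> emit 'f', reset
Bit 11: prefix='0' (no match yet)
Bit 12: prefix='00' -> emit 'a', reset
Bit 13: prefix='0' (no match yet)
Bit 14: prefix='00' -> emit 'a', reset
Bit 15: prefix='1' -> emit 'f', reset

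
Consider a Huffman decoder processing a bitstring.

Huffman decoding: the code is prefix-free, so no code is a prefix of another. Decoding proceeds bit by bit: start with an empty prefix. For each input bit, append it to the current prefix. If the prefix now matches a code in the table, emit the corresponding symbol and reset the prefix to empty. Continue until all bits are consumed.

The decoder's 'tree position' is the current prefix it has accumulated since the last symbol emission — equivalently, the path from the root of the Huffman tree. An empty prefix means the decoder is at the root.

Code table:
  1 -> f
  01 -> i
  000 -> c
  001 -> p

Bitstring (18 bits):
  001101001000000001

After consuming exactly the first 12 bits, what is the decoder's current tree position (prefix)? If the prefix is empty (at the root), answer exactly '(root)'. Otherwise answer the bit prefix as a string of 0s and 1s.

Answer: (root)

Derivation:
Bit 0: prefix='0' (no match yet)
Bit 1: prefix='00' (no match yet)
Bit 2: prefix='001' -> emit 'p', reset
Bit 3: prefix='1' -> emit 'f', reset
Bit 4: prefix='0' (no match yet)
Bit 5: prefix='01' -> emit 'i', reset
Bit 6: prefix='0' (no match yet)
Bit 7: prefix='00' (no match yet)
Bit 8: prefix='001' -> emit 'p', reset
Bit 9: prefix='0' (no match yet)
Bit 10: prefix='00' (no match yet)
Bit 11: prefix='000' -> emit 'c', reset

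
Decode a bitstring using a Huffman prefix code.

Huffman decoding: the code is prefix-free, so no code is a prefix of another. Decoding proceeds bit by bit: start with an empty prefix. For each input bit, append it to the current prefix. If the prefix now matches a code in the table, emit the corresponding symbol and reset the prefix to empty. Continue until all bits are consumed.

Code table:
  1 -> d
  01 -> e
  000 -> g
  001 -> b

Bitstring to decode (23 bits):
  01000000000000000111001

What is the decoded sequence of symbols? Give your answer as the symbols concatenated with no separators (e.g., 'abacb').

Answer: egggggdddb

Derivation:
Bit 0: prefix='0' (no match yet)
Bit 1: prefix='01' -> emit 'e', reset
Bit 2: prefix='0' (no match yet)
Bit 3: prefix='00' (no match yet)
Bit 4: prefix='000' -> emit 'g', reset
Bit 5: prefix='0' (no match yet)
Bit 6: prefix='00' (no match yet)
Bit 7: prefix='000' -> emit 'g', reset
Bit 8: prefix='0' (no match yet)
Bit 9: prefix='00' (no match yet)
Bit 10: prefix='000' -> emit 'g', reset
Bit 11: prefix='0' (no match yet)
Bit 12: prefix='00' (no match yet)
Bit 13: prefix='000' -> emit 'g', reset
Bit 14: prefix='0' (no match yet)
Bit 15: prefix='00' (no match yet)
Bit 16: prefix='000' -> emit 'g', reset
Bit 17: prefix='1' -> emit 'd', reset
Bit 18: prefix='1' -> emit 'd', reset
Bit 19: prefix='1' -> emit 'd', reset
Bit 20: prefix='0' (no match yet)
Bit 21: prefix='00' (no match yet)
Bit 22: prefix='001' -> emit 'b', reset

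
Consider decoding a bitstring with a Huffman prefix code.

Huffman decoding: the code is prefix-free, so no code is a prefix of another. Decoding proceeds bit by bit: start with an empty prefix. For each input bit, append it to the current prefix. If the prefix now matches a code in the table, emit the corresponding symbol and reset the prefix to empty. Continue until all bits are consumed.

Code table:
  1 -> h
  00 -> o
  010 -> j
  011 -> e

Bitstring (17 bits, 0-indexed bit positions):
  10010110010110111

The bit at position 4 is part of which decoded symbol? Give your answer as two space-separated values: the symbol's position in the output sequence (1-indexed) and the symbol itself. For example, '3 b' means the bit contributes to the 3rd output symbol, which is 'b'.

Bit 0: prefix='1' -> emit 'h', reset
Bit 1: prefix='0' (no match yet)
Bit 2: prefix='00' -> emit 'o', reset
Bit 3: prefix='1' -> emit 'h', reset
Bit 4: prefix='0' (no match yet)
Bit 5: prefix='01' (no match yet)
Bit 6: prefix='011' -> emit 'e', reset
Bit 7: prefix='0' (no match yet)
Bit 8: prefix='00' -> emit 'o', reset

Answer: 4 e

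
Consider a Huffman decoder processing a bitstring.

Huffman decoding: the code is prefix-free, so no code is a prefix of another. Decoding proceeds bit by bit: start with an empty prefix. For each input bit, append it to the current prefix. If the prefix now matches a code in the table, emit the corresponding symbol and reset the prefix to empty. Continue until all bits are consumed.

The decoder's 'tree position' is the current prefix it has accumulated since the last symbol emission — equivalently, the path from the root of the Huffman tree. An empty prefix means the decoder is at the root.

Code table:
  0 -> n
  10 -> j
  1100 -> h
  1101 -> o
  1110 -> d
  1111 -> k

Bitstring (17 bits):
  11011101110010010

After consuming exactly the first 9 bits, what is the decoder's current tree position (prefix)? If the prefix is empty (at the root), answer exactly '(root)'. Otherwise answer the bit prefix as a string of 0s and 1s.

Answer: 1

Derivation:
Bit 0: prefix='1' (no match yet)
Bit 1: prefix='11' (no match yet)
Bit 2: prefix='110' (no match yet)
Bit 3: prefix='1101' -> emit 'o', reset
Bit 4: prefix='1' (no match yet)
Bit 5: prefix='11' (no match yet)
Bit 6: prefix='110' (no match yet)
Bit 7: prefix='1101' -> emit 'o', reset
Bit 8: prefix='1' (no match yet)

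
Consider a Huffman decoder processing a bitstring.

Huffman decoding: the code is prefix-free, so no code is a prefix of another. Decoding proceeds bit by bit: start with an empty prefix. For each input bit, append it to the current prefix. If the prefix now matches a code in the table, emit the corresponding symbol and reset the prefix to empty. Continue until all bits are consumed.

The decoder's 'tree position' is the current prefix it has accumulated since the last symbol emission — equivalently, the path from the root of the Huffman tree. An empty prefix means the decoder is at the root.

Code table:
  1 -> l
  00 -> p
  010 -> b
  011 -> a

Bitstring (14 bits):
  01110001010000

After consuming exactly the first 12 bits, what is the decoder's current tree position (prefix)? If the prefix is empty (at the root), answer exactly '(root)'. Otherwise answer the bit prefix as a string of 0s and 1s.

Answer: (root)

Derivation:
Bit 0: prefix='0' (no match yet)
Bit 1: prefix='01' (no match yet)
Bit 2: prefix='011' -> emit 'a', reset
Bit 3: prefix='1' -> emit 'l', reset
Bit 4: prefix='0' (no match yet)
Bit 5: prefix='00' -> emit 'p', reset
Bit 6: prefix='0' (no match yet)
Bit 7: prefix='01' (no match yet)
Bit 8: prefix='010' -> emit 'b', reset
Bit 9: prefix='1' -> emit 'l', reset
Bit 10: prefix='0' (no match yet)
Bit 11: prefix='00' -> emit 'p', reset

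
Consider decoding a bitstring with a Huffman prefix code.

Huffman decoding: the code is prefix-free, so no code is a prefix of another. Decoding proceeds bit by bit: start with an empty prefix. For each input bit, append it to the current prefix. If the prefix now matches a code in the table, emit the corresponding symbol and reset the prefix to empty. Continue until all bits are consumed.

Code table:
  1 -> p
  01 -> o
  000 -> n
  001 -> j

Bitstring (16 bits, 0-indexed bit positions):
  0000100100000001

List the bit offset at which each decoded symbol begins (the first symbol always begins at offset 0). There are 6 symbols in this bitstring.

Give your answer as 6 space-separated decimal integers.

Bit 0: prefix='0' (no match yet)
Bit 1: prefix='00' (no match yet)
Bit 2: prefix='000' -> emit 'n', reset
Bit 3: prefix='0' (no match yet)
Bit 4: prefix='01' -> emit 'o', reset
Bit 5: prefix='0' (no match yet)
Bit 6: prefix='00' (no match yet)
Bit 7: prefix='001' -> emit 'j', reset
Bit 8: prefix='0' (no match yet)
Bit 9: prefix='00' (no match yet)
Bit 10: prefix='000' -> emit 'n', reset
Bit 11: prefix='0' (no match yet)
Bit 12: prefix='00' (no match yet)
Bit 13: prefix='000' -> emit 'n', reset
Bit 14: prefix='0' (no match yet)
Bit 15: prefix='01' -> emit 'o', reset

Answer: 0 3 5 8 11 14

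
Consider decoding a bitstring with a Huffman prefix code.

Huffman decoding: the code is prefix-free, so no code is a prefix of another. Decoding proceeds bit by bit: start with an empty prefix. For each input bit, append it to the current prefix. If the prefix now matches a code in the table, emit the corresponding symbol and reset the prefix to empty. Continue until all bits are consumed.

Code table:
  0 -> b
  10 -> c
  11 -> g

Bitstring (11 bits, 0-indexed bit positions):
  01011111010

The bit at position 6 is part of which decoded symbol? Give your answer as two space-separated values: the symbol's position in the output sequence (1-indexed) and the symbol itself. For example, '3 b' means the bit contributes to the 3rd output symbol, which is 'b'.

Answer: 4 g

Derivation:
Bit 0: prefix='0' -> emit 'b', reset
Bit 1: prefix='1' (no match yet)
Bit 2: prefix='10' -> emit 'c', reset
Bit 3: prefix='1' (no match yet)
Bit 4: prefix='11' -> emit 'g', reset
Bit 5: prefix='1' (no match yet)
Bit 6: prefix='11' -> emit 'g', reset
Bit 7: prefix='1' (no match yet)
Bit 8: prefix='10' -> emit 'c', reset
Bit 9: prefix='1' (no match yet)
Bit 10: prefix='10' -> emit 'c', reset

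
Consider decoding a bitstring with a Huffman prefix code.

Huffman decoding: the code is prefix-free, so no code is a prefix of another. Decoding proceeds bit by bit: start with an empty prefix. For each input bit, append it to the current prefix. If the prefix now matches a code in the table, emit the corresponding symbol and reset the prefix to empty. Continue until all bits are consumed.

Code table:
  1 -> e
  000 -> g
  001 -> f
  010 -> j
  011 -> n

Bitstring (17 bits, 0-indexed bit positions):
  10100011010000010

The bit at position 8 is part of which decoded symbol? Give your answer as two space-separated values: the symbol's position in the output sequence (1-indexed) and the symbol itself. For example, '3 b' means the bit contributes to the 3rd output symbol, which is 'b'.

Answer: 5 j

Derivation:
Bit 0: prefix='1' -> emit 'e', reset
Bit 1: prefix='0' (no match yet)
Bit 2: prefix='01' (no match yet)
Bit 3: prefix='010' -> emit 'j', reset
Bit 4: prefix='0' (no match yet)
Bit 5: prefix='00' (no match yet)
Bit 6: prefix='001' -> emit 'f', reset
Bit 7: prefix='1' -> emit 'e', reset
Bit 8: prefix='0' (no match yet)
Bit 9: prefix='01' (no match yet)
Bit 10: prefix='010' -> emit 'j', reset
Bit 11: prefix='0' (no match yet)
Bit 12: prefix='00' (no match yet)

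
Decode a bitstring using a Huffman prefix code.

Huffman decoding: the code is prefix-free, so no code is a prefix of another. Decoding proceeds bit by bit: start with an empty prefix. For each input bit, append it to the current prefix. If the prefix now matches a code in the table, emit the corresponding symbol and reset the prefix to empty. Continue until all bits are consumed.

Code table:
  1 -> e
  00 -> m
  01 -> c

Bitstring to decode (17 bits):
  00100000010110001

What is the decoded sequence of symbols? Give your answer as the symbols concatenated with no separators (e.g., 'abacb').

Answer: memmmecemc

Derivation:
Bit 0: prefix='0' (no match yet)
Bit 1: prefix='00' -> emit 'm', reset
Bit 2: prefix='1' -> emit 'e', reset
Bit 3: prefix='0' (no match yet)
Bit 4: prefix='00' -> emit 'm', reset
Bit 5: prefix='0' (no match yet)
Bit 6: prefix='00' -> emit 'm', reset
Bit 7: prefix='0' (no match yet)
Bit 8: prefix='00' -> emit 'm', reset
Bit 9: prefix='1' -> emit 'e', reset
Bit 10: prefix='0' (no match yet)
Bit 11: prefix='01' -> emit 'c', reset
Bit 12: prefix='1' -> emit 'e', reset
Bit 13: prefix='0' (no match yet)
Bit 14: prefix='00' -> emit 'm', reset
Bit 15: prefix='0' (no match yet)
Bit 16: prefix='01' -> emit 'c', reset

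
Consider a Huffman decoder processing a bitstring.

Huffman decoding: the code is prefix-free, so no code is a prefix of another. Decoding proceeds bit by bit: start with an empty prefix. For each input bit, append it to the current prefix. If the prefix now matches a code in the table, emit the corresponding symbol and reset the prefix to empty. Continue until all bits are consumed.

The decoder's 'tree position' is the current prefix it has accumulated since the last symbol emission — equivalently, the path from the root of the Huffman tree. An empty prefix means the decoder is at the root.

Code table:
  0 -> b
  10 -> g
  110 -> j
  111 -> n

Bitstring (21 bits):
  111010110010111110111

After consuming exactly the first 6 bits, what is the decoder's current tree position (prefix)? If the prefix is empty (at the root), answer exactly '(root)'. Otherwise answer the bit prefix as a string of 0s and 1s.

Answer: (root)

Derivation:
Bit 0: prefix='1' (no match yet)
Bit 1: prefix='11' (no match yet)
Bit 2: prefix='111' -> emit 'n', reset
Bit 3: prefix='0' -> emit 'b', reset
Bit 4: prefix='1' (no match yet)
Bit 5: prefix='10' -> emit 'g', reset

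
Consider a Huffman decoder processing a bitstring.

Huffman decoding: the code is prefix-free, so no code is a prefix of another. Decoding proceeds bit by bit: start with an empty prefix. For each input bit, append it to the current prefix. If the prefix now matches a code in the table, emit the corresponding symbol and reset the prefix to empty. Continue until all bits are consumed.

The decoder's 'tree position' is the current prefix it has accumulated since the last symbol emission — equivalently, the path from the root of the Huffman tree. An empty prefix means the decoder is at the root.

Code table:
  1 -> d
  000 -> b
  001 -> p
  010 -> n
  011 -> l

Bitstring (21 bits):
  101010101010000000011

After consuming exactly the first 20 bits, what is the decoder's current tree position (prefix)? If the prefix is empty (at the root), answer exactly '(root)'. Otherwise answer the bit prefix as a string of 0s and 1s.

Answer: 01

Derivation:
Bit 0: prefix='1' -> emit 'd', reset
Bit 1: prefix='0' (no match yet)
Bit 2: prefix='01' (no match yet)
Bit 3: prefix='010' -> emit 'n', reset
Bit 4: prefix='1' -> emit 'd', reset
Bit 5: prefix='0' (no match yet)
Bit 6: prefix='01' (no match yet)
Bit 7: prefix='010' -> emit 'n', reset
Bit 8: prefix='1' -> emit 'd', reset
Bit 9: prefix='0' (no match yet)
Bit 10: prefix='01' (no match yet)
Bit 11: prefix='010' -> emit 'n', reset
Bit 12: prefix='0' (no match yet)
Bit 13: prefix='00' (no match yet)
Bit 14: prefix='000' -> emit 'b', reset
Bit 15: prefix='0' (no match yet)
Bit 16: prefix='00' (no match yet)
Bit 17: prefix='000' -> emit 'b', reset
Bit 18: prefix='0' (no match yet)
Bit 19: prefix='01' (no match yet)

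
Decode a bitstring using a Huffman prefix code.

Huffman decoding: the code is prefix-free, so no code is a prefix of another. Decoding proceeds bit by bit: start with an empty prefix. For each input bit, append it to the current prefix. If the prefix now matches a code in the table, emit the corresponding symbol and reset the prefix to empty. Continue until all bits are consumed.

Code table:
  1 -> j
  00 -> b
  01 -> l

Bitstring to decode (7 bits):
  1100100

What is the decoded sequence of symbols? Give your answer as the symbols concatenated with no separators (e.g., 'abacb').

Bit 0: prefix='1' -> emit 'j', reset
Bit 1: prefix='1' -> emit 'j', reset
Bit 2: prefix='0' (no match yet)
Bit 3: prefix='00' -> emit 'b', reset
Bit 4: prefix='1' -> emit 'j', reset
Bit 5: prefix='0' (no match yet)
Bit 6: prefix='00' -> emit 'b', reset

Answer: jjbjb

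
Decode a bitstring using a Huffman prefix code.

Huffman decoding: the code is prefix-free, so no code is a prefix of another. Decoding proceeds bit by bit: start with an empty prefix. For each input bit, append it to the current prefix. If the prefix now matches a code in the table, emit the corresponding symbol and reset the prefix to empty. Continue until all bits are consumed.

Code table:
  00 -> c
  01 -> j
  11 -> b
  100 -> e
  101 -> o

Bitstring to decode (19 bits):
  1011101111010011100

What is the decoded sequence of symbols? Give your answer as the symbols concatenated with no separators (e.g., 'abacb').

Answer: objbocbe

Derivation:
Bit 0: prefix='1' (no match yet)
Bit 1: prefix='10' (no match yet)
Bit 2: prefix='101' -> emit 'o', reset
Bit 3: prefix='1' (no match yet)
Bit 4: prefix='11' -> emit 'b', reset
Bit 5: prefix='0' (no match yet)
Bit 6: prefix='01' -> emit 'j', reset
Bit 7: prefix='1' (no match yet)
Bit 8: prefix='11' -> emit 'b', reset
Bit 9: prefix='1' (no match yet)
Bit 10: prefix='10' (no match yet)
Bit 11: prefix='101' -> emit 'o', reset
Bit 12: prefix='0' (no match yet)
Bit 13: prefix='00' -> emit 'c', reset
Bit 14: prefix='1' (no match yet)
Bit 15: prefix='11' -> emit 'b', reset
Bit 16: prefix='1' (no match yet)
Bit 17: prefix='10' (no match yet)
Bit 18: prefix='100' -> emit 'e', reset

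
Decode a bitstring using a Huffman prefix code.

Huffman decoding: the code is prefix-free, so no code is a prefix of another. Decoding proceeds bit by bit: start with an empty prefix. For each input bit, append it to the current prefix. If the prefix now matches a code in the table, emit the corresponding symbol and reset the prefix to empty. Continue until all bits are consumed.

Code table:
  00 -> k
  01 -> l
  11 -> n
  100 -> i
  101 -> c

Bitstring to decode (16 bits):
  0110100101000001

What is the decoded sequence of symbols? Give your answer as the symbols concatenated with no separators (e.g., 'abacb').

Bit 0: prefix='0' (no match yet)
Bit 1: prefix='01' -> emit 'l', reset
Bit 2: prefix='1' (no match yet)
Bit 3: prefix='10' (no match yet)
Bit 4: prefix='101' -> emit 'c', reset
Bit 5: prefix='0' (no match yet)
Bit 6: prefix='00' -> emit 'k', reset
Bit 7: prefix='1' (no match yet)
Bit 8: prefix='10' (no match yet)
Bit 9: prefix='101' -> emit 'c', reset
Bit 10: prefix='0' (no match yet)
Bit 11: prefix='00' -> emit 'k', reset
Bit 12: prefix='0' (no match yet)
Bit 13: prefix='00' -> emit 'k', reset
Bit 14: prefix='0' (no match yet)
Bit 15: prefix='01' -> emit 'l', reset

Answer: lckckkl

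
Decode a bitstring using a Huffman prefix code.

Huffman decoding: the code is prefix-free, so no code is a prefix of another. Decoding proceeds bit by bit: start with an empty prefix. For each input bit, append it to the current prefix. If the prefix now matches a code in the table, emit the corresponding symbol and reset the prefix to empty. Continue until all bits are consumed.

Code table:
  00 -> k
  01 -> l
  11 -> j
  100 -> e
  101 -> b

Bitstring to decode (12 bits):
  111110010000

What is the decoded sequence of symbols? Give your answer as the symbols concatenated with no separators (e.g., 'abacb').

Answer: jjeek

Derivation:
Bit 0: prefix='1' (no match yet)
Bit 1: prefix='11' -> emit 'j', reset
Bit 2: prefix='1' (no match yet)
Bit 3: prefix='11' -> emit 'j', reset
Bit 4: prefix='1' (no match yet)
Bit 5: prefix='10' (no match yet)
Bit 6: prefix='100' -> emit 'e', reset
Bit 7: prefix='1' (no match yet)
Bit 8: prefix='10' (no match yet)
Bit 9: prefix='100' -> emit 'e', reset
Bit 10: prefix='0' (no match yet)
Bit 11: prefix='00' -> emit 'k', reset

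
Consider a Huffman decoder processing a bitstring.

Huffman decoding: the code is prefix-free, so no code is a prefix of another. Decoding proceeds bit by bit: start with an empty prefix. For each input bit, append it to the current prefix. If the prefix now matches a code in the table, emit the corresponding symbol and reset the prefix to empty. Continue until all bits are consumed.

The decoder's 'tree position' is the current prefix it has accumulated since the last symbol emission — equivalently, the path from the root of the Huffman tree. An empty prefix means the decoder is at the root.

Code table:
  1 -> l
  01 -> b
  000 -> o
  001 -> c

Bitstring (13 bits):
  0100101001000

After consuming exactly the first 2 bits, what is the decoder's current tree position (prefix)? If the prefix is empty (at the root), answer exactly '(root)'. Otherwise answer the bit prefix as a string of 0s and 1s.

Bit 0: prefix='0' (no match yet)
Bit 1: prefix='01' -> emit 'b', reset

Answer: (root)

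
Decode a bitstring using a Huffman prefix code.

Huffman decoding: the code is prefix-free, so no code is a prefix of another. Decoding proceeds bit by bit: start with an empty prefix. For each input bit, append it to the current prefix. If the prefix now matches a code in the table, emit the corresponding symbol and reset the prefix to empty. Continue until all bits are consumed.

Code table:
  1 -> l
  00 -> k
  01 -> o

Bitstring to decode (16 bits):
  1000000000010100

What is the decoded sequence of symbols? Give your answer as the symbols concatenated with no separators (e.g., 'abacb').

Answer: lkkkkklok

Derivation:
Bit 0: prefix='1' -> emit 'l', reset
Bit 1: prefix='0' (no match yet)
Bit 2: prefix='00' -> emit 'k', reset
Bit 3: prefix='0' (no match yet)
Bit 4: prefix='00' -> emit 'k', reset
Bit 5: prefix='0' (no match yet)
Bit 6: prefix='00' -> emit 'k', reset
Bit 7: prefix='0' (no match yet)
Bit 8: prefix='00' -> emit 'k', reset
Bit 9: prefix='0' (no match yet)
Bit 10: prefix='00' -> emit 'k', reset
Bit 11: prefix='1' -> emit 'l', reset
Bit 12: prefix='0' (no match yet)
Bit 13: prefix='01' -> emit 'o', reset
Bit 14: prefix='0' (no match yet)
Bit 15: prefix='00' -> emit 'k', reset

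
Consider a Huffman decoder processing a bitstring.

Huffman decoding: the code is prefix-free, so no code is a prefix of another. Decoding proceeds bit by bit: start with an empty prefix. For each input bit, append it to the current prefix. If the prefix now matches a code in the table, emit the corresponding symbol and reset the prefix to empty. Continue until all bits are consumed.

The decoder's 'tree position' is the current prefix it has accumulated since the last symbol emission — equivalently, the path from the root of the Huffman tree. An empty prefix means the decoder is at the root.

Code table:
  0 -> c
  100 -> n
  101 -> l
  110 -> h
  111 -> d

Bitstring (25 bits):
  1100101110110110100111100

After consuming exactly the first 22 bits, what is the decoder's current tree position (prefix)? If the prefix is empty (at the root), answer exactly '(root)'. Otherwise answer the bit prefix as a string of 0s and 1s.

Answer: (root)

Derivation:
Bit 0: prefix='1' (no match yet)
Bit 1: prefix='11' (no match yet)
Bit 2: prefix='110' -> emit 'h', reset
Bit 3: prefix='0' -> emit 'c', reset
Bit 4: prefix='1' (no match yet)
Bit 5: prefix='10' (no match yet)
Bit 6: prefix='101' -> emit 'l', reset
Bit 7: prefix='1' (no match yet)
Bit 8: prefix='11' (no match yet)
Bit 9: prefix='110' -> emit 'h', reset
Bit 10: prefix='1' (no match yet)
Bit 11: prefix='11' (no match yet)
Bit 12: prefix='110' -> emit 'h', reset
Bit 13: prefix='1' (no match yet)
Bit 14: prefix='11' (no match yet)
Bit 15: prefix='110' -> emit 'h', reset
Bit 16: prefix='1' (no match yet)
Bit 17: prefix='10' (no match yet)
Bit 18: prefix='100' -> emit 'n', reset
Bit 19: prefix='1' (no match yet)
Bit 20: prefix='11' (no match yet)
Bit 21: prefix='111' -> emit 'd', reset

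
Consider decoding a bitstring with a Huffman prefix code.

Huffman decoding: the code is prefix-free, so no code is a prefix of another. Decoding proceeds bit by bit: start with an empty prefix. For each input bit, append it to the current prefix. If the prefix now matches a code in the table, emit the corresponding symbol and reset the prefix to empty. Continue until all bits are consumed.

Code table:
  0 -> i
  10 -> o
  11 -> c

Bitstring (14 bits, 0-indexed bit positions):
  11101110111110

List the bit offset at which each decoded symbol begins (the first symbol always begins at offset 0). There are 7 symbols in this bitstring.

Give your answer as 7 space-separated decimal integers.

Answer: 0 2 4 6 8 10 12

Derivation:
Bit 0: prefix='1' (no match yet)
Bit 1: prefix='11' -> emit 'c', reset
Bit 2: prefix='1' (no match yet)
Bit 3: prefix='10' -> emit 'o', reset
Bit 4: prefix='1' (no match yet)
Bit 5: prefix='11' -> emit 'c', reset
Bit 6: prefix='1' (no match yet)
Bit 7: prefix='10' -> emit 'o', reset
Bit 8: prefix='1' (no match yet)
Bit 9: prefix='11' -> emit 'c', reset
Bit 10: prefix='1' (no match yet)
Bit 11: prefix='11' -> emit 'c', reset
Bit 12: prefix='1' (no match yet)
Bit 13: prefix='10' -> emit 'o', reset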